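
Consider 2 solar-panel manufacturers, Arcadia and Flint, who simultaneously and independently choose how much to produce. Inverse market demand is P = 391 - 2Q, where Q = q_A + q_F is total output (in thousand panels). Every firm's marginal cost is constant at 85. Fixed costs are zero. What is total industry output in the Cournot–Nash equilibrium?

Each firm earns π_i = (391 - 2Q)q_i - 85q_i.
Setting ∂π_i/∂q_i = 0 with rivals' quantities fixed: 306 - 4q_i - 2q_j = 0.
By symmetry each firm produces the same amount; substituting q_j = q_i yields q_i = 306/6 = 51.
Total output Q = 51 + 51 = 102.

102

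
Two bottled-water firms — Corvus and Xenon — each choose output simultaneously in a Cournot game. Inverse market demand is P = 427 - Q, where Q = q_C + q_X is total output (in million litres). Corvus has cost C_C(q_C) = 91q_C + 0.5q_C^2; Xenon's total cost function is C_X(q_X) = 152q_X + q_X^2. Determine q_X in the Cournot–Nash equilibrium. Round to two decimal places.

Corvus's profit: π_C = (427 - Q)q_C - (91q_C + (1/2)q_C²). Setting ∂π_C/∂q_C = 0: 336 - 3q_C - (q_X) = 0.
Xenon's profit: π_X = (427 - Q)q_X - (152q_X + q_X²). Setting ∂π_X/∂q_X = 0: 275 - 4q_X - (q_C) = 0.
Rearranging gives the reaction functions q_C = (336 - q_X)/3 and q_X = (275 - q_C)/4.
Solving the pair: q_C = 1069/11, q_X = 489/11.

44.45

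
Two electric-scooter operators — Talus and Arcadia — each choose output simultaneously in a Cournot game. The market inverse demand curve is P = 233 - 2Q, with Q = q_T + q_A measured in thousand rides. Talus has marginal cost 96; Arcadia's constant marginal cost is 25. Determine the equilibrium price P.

Talus's profit: π_T = (233 - 2Q)q_T - (96q_T). Setting ∂π_T/∂q_T = 0: 137 - 4q_T - 2(q_A) = 0.
Arcadia's first-order condition: 208 - 4q_A - 2(q_T) = 0.
Rearranging gives the reaction functions q_T = (137 - 2q_A)/4 and q_A = (208 - 2q_T)/4.
Solving the pair: q_T = 11, q_A = 93/2.
Total output Q = 115/2, so price P = 233 - 2·(115/2) = 118.

118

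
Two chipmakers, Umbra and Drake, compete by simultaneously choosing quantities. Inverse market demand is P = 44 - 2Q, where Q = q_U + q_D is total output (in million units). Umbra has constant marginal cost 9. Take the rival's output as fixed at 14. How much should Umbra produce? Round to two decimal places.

With the rival's output fixed at 14, Umbra's profit is π_U = (44 - 2·14 - 2q_U)q_U - (9q_U) = (16 - 2q_U)q_U - (9q_U).
∂π_U/∂q_U = 7 - 4q_U = 0, so q_U = 7/4.

1.75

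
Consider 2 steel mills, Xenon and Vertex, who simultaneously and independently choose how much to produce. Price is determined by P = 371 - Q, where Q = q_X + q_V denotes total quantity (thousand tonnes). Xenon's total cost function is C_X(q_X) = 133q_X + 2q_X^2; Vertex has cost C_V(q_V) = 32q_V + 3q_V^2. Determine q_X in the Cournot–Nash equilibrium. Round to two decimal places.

Xenon's profit: π_X = (371 - Q)q_X - (133q_X + 2q_X²). Setting ∂π_X/∂q_X = 0: 238 - 6q_X - (q_V) = 0.
Vertex's profit: π_V = (371 - Q)q_V - (32q_V + 3q_V²). Setting ∂π_V/∂q_V = 0: 339 - 8q_V - (q_X) = 0.
So q_X = (238 - q_V)/6 and q_V = (339 - q_X)/8.
Substituting one into the other gives q_X = 1565/47 and q_V = 1796/47.

33.30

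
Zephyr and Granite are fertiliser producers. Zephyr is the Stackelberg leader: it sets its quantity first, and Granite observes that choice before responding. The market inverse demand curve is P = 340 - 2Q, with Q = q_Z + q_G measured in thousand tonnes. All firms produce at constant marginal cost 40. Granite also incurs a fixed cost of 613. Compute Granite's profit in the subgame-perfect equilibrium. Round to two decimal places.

Solve by backward induction. Given q_Z, the follower Granite maximises π_G = (340 - 2q_Z - 2q_G)q_G - 40q_G.
∂π_G/∂q_G = 300 - 2q_Z - 4q_G = 0 gives the reaction function q_G = (300 - 2q_Z)/4.
The leader anticipates this reaction. Substituting into P = 340 - 2Q gives P = 190 - q_Z, so π_Z = (190 - q_Z)q_Z - 40q_Z.
The leader's first-order condition 150 - 2q_Z = 0 yields q_Z = 75.
Then q_G = (300 - 2·75)/4 = 75/2.
Price P = 340 - 2·(225/2) = 115.
Granite's profit: (115 - 40)·(75/2) - 613 = 2199.5000.

2199.50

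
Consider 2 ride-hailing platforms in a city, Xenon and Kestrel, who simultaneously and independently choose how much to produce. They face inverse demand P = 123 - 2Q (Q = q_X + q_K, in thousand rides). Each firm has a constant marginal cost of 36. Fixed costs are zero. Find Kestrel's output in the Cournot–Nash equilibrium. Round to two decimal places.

14.50

Each firm earns π_i = (123 - 2Q)q_i - 36q_i.
First-order condition (treating rivals' output as given): 87 - 4q_i - 2q_j = 0.
By symmetry each firm produces the same amount; substituting q_j = q_i yields q_i = 87/6 = 29/2.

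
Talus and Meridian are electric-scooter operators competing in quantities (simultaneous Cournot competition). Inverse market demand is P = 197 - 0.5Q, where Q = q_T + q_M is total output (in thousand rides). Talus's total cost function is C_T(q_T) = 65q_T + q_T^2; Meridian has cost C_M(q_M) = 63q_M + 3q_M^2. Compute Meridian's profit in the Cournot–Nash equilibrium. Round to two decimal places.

917.72

Talus's profit: π_T = (197 - 0.5Q)q_T - (65q_T + q_T²). Setting ∂π_T/∂q_T = 0: 132 - 3q_T - (1/2)(q_M) = 0.
Meridian's profit: π_M = (197 - 0.5Q)q_M - (63q_M + 3q_M²). Setting ∂π_M/∂q_M = 0: 134 - 7q_M - (1/2)(q_T) = 0.
Best responses: q_T = (132 - (1/2)q_M)/3, q_M = (134 - (1/2)q_T)/7.
Substituting one into the other gives q_T = 41.3012 and q_M = 1344/83.
Price P = 197 - (1/2)·57.4940 = 168.2530.
Meridian's profit: 168.2530·(1344/83) - 63·(1344/83) - 3(1344/83)² = 917.7204.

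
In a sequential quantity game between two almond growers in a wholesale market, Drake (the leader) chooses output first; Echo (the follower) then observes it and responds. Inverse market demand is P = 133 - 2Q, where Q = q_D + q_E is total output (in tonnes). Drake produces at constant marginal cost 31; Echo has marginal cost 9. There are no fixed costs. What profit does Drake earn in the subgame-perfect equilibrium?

The follower Echo best-responds to any q_D: π_E = (133 - 2Q)q_E - 9q_E.
∂π_E/∂q_E = 124 - 2q_D - 4q_E = 0 gives the reaction function q_E = (124 - 2q_D)/4.
The leader anticipates this reaction. Substituting into P = 133 - 2Q gives P = 71 - q_D, so π_D = (71 - q_D)q_D - 31q_D.
The leader's first-order condition 40 - 2q_D = 0 yields q_D = 20.
Then q_E = (124 - 2·20)/4 = 21.
Price P = 133 - 2·41 = 51.
Drake's profit: (51 - 31)·20 = 400.

400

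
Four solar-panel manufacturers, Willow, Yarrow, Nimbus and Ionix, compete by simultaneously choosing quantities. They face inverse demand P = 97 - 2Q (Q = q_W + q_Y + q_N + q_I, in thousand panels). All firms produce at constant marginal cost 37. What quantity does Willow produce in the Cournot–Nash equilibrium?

6

A representative firm's profit is π_i = q_i(97 - 2Q) - 37q_i.
First-order condition (treating rivals' output as given): 60 - 4q_i - 2·Σ_{j≠i} q_j = 0.
With identical firms every q_j equals q_i, so Σ_{j≠i} q_j = 3q_i and 60 = 10q_i, giving q_i = 6.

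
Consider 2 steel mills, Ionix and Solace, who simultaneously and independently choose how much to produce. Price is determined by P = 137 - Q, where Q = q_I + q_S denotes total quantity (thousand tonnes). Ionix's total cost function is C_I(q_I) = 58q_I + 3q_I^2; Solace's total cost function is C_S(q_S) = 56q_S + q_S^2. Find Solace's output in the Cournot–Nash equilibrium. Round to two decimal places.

18.35

Ionix's profit: π_I = (137 - Q)q_I - (58q_I + 3q_I²). Setting ∂π_I/∂q_I = 0: 79 - 8q_I - (q_S) = 0.
Solace's profit: π_S = (137 - Q)q_S - (56q_S + q_S²). Setting ∂π_S/∂q_S = 0: 81 - 4q_S - (q_I) = 0.
Rearranging gives the reaction functions q_I = (79 - q_S)/8 and q_S = (81 - q_I)/4.
Substituting one into the other gives q_I = 235/31 and q_S = 569/31.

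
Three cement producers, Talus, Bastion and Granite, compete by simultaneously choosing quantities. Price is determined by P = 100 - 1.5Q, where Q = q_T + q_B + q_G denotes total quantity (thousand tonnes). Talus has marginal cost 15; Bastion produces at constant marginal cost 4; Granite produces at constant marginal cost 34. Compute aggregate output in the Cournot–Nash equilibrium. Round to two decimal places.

41.17

Talus's profit: π_T = (100 - 1.5Q)q_T - (15q_T). Setting ∂π_T/∂q_T = 0: 85 - 3q_T - (3/2)(q_B + q_G) = 0.
Bastion's profit: π_B = (100 - 1.5Q)q_B - (4q_B). Setting ∂π_B/∂q_B = 0: 96 - 3q_B - (3/2)(q_T + q_G) = 0.
Granite's first-order condition: 66 - 3q_G - (3/2)(q_T + q_B) = 0.
Adding the 3 conditions: 247 − 3Q − 3Q = 0, i.e. Q = 247/6.
Back-substituting: q_T = (85 − 247/4)/(3/2) = 31/2, q_B = (96 − 247/4)/(3/2) = 137/6, q_G = (66 − 247/4)/(3/2) = 17/6.
Total output Q = 31/2 + 137/6 + 17/6 = 247/6.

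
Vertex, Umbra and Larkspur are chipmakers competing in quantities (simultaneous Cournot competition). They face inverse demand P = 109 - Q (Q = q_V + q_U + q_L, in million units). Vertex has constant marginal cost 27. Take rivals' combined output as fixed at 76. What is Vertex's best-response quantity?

With rivals' combined output fixed at 76, Vertex's profit is π_V = (109 - 76 - q_V)q_V - (27q_V) = (33 - q_V)q_V - (27q_V).
∂π_V/∂q_V = 6 - 2q_V = 0, so q_V = 3.

3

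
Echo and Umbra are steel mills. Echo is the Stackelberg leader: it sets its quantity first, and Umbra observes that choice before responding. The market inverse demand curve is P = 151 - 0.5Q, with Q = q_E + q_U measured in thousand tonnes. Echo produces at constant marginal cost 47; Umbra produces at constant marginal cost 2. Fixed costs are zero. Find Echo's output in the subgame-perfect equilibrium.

59

The follower Umbra best-responds to any q_E: π_U = (151 - 0.5Q)q_U - 2q_U.
Setting the follower's marginal profit to zero, 149 - (1/2)q_E - q_U = 0, i.e. q_U = (149 - (1/2)q_E).
The leader anticipates this reaction. Substituting into P = 151 - 0.5Q gives P = 153/2 - (1/4)q_E, so π_E = (153/2 - (1/4)q_E)q_E - 47q_E.
The leader's first-order condition 59/2 - (1/2)q_E = 0 yields q_E = 59.
Then q_U = (149 - (1/2)·59) = 239/2.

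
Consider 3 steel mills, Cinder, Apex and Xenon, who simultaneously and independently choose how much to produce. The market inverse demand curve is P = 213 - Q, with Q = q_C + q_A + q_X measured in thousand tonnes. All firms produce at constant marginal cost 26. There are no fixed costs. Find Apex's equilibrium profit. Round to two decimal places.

A representative firm's profit is π_i = q_i(213 - Q) - 26q_i.
Setting ∂π_i/∂q_i = 0 with rivals' quantities fixed: 187 - 2q_i - Σ_{j≠i} q_j = 0.
By symmetry each firm produces the same amount; substituting Σ_{j≠i} q_j = 2q_i yields q_i = 187/4.
Price P = 213 - 561/4 = 291/4.
Apex's profit: (291/4 - 26)·(187/4) = 2185.5625.

2185.56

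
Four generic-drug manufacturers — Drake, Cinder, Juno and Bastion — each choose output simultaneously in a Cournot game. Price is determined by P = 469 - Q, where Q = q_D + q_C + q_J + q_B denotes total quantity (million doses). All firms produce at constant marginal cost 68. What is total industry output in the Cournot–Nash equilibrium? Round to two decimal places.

A representative firm's profit is π_i = q_i(469 - Q) - 68q_i.
Setting ∂π_i/∂q_i = 0 with rivals' quantities fixed: 401 - 2q_i - Σ_{j≠i} q_j = 0.
By symmetry each firm produces the same amount; substituting Σ_{j≠i} q_j = 3q_i yields q_i = 401/5.
Total output Q = 401/5 + 401/5 + 401/5 + 401/5 = 1604/5.

320.80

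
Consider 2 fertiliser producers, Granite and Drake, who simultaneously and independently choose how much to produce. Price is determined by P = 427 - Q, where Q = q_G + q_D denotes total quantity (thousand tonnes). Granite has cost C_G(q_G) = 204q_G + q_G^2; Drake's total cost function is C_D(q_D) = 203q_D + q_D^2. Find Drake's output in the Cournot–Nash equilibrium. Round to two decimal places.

Granite's profit: π_G = (427 - Q)q_G - (204q_G + q_G²). Setting ∂π_G/∂q_G = 0: 223 - 4q_G - (q_D) = 0.
Drake's profit: π_D = (427 - Q)q_D - (203q_D + q_D²). Setting ∂π_D/∂q_D = 0: 224 - 4q_D - (q_G) = 0.
Rearranging gives the reaction functions q_G = (223 - q_D)/4 and q_D = (224 - q_G)/4.
Solving the pair: q_G = 668/15, q_D = 673/15.

44.87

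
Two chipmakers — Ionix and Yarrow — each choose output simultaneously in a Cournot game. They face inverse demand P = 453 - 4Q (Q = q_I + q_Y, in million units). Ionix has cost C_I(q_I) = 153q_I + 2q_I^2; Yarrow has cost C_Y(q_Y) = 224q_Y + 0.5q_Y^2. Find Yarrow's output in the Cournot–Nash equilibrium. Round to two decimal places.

Ionix's profit: π_I = (453 - 4Q)q_I - (153q_I + 2q_I²). Setting ∂π_I/∂q_I = 0: 300 - 12q_I - 4(q_Y) = 0.
Yarrow's profit: π_Y = (453 - 4Q)q_Y - (224q_Y + (1/2)q_Y²). Setting ∂π_Y/∂q_Y = 0: 229 - 9q_Y - 4(q_I) = 0.
Rearranging gives the reaction functions q_I = (300 - 4q_Y)/12 and q_Y = (229 - 4q_I)/9.
Substituting one into the other gives q_I = 446/23 and q_Y = 387/23.

16.83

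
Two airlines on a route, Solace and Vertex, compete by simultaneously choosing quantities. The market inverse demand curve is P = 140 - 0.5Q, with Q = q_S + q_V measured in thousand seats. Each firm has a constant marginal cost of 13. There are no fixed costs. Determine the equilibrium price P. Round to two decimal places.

55.33

A representative firm's profit is π_i = q_i(140 - 0.5Q) - 13q_i.
First-order condition (treating rivals' output as given): 127 - q_i - (1/2)q_j = 0.
By symmetry each firm produces the same amount; substituting q_j = q_i yields q_i = 127/(3/2) = 254/3.
Total output Q = 508/3, so price P = 140 - (1/2)·(508/3) = 166/3.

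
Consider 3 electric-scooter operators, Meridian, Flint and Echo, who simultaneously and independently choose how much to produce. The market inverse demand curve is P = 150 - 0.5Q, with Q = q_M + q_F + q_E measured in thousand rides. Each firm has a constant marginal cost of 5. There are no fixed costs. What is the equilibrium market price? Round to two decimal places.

41.25

Each firm earns π_i = (150 - 0.5Q)q_i - 5q_i.
Setting ∂π_i/∂q_i = 0 with rivals' quantities fixed: 145 - q_i - (1/2)·Σ_{j≠i} q_j = 0.
By symmetry each firm produces the same amount; substituting Σ_{j≠i} q_j = 2q_i yields q_i = 145/2.
Total output Q = 435/2, so price P = 150 - (1/2)·(435/2) = 165/4.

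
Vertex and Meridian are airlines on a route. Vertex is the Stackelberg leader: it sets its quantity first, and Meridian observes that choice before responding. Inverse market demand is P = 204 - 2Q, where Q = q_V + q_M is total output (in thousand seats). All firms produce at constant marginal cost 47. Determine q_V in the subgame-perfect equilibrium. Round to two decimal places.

39.25

The follower Meridian best-responds to any q_V: π_M = (204 - 2Q)q_M - 47q_M.
Setting the follower's marginal profit to zero, 157 - 2q_V - 4q_M = 0, i.e. q_M = (157 - 2q_V)/4.
The leader anticipates this reaction. Substituting into P = 204 - 2Q gives P = 251/2 - q_V, so π_V = (251/2 - q_V)q_V - 47q_V.
The leader's first-order condition 157/2 - 2q_V = 0 yields q_V = 157/4.
Then q_M = (157 - 2·(157/4))/4 = 157/8.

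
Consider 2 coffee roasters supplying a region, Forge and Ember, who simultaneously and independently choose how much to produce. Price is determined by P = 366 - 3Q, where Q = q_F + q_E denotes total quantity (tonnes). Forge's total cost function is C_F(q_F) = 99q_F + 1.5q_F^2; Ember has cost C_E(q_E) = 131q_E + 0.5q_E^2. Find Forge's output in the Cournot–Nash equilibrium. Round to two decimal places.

21.56

Forge's profit: π_F = (366 - 3Q)q_F - (99q_F + (3/2)q_F²). Setting ∂π_F/∂q_F = 0: 267 - 9q_F - 3(q_E) = 0.
Ember's profit: π_E = (366 - 3Q)q_E - (131q_E + (1/2)q_E²). Setting ∂π_E/∂q_E = 0: 235 - 7q_E - 3(q_F) = 0.
Rearranging gives the reaction functions q_F = (267 - 3q_E)/9 and q_E = (235 - 3q_F)/7.
Solving the pair: q_F = 194/9, q_E = 73/3.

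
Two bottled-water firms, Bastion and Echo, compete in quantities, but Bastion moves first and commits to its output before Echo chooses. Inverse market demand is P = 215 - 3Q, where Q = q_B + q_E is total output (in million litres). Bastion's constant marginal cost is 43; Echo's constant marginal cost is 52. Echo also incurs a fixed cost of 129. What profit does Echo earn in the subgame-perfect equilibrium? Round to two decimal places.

309.02

Solve by backward induction. Given q_B, the follower Echo maximises π_E = (215 - 3q_B - 3q_E)q_E - 52q_E.
Setting the follower's marginal profit to zero, 163 - 3q_B - 6q_E = 0, i.e. q_E = (163 - 3q_B)/6.
Bastion substitutes q_E(q_B) into its own profit: π_B = q_B(215 - 3q_B - (163 - 3q_B)/2) - 43q_B = (267/2 - (3/2)q_B)q_B - 43q_B.
The leader's first-order condition 181/2 - 3q_B = 0 yields q_B = 181/6.
Then q_E = (163 - 3·(181/6))/6 = 145/12.
Price P = 215 - 3·(169/4) = 353/4.
Echo's profit: (353/4 - 52)·(145/12) - 129 = 309.0208.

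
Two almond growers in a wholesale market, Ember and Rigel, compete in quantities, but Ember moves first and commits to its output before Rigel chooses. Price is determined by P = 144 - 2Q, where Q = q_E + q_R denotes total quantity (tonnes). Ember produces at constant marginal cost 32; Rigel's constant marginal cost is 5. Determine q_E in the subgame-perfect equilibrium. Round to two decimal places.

The follower Rigel best-responds to any q_E: π_R = (144 - 2Q)q_R - 5q_R.
∂π_R/∂q_R = 139 - 2q_E - 4q_R = 0 gives the reaction function q_R = (139 - 2q_E)/4.
Ember substitutes q_R(q_E) into its own profit: π_E = q_E(144 - 2q_E - (139 - 2q_E)/2) - 32q_E = (149/2 - q_E)q_E - 32q_E.
Leader FOC: 85/2 - 2q_E = 0, so q_E = 85/4.
Then q_R = (139 - 2·(85/4))/4 = 193/8.

21.25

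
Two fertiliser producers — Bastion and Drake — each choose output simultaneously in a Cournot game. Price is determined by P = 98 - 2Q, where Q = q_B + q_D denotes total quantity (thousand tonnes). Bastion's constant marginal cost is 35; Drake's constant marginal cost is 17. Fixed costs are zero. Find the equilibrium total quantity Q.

Bastion's profit: π_B = (98 - 2Q)q_B - (35q_B). Setting ∂π_B/∂q_B = 0: 63 - 4q_B - 2(q_D) = 0.
Drake's profit: π_D = (98 - 2Q)q_D - (17q_D). Setting ∂π_D/∂q_D = 0: 81 - 4q_D - 2(q_B) = 0.
So q_B = (63 - 2q_D)/4 and q_D = (81 - 2q_B)/4.
Substituting one into the other gives q_B = 15/2 and q_D = 33/2.
Total output Q = 15/2 + 33/2 = 24.

24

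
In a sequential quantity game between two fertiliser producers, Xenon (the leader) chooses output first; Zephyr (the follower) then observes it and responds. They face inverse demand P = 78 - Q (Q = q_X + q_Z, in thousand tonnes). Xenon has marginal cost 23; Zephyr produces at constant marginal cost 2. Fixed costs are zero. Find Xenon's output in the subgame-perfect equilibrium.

Solve by backward induction. Given q_X, the follower Zephyr maximises π_Z = (78 - q_X - q_Z)q_Z - 2q_Z.
∂π_Z/∂q_Z = 76 - q_X - 2q_Z = 0 gives the reaction function q_Z = (76 - q_X)/2.
Xenon substitutes q_Z(q_X) into its own profit: π_X = q_X(78 - q_X - (76 - q_X)/2) - 23q_X = (40 - (1/2)q_X)q_X - 23q_X.
Maximising: ∂π_X/∂q_X = 17 - q_X = 0, giving q_X = 17.
Then q_Z = (76 - 17)/2 = 59/2.

17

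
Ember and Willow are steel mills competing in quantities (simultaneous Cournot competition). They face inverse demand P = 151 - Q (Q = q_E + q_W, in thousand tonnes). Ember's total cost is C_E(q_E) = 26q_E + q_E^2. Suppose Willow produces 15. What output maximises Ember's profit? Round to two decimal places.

27.50

With the rival's output fixed at 15, Ember's profit is π_E = (151 - 15 - q_E)q_E - (26q_E + q_E²) = (136 - q_E)q_E - (26q_E + q_E²).
∂π_E/∂q_E = 110 - 4q_E = 0, so q_E = 55/2.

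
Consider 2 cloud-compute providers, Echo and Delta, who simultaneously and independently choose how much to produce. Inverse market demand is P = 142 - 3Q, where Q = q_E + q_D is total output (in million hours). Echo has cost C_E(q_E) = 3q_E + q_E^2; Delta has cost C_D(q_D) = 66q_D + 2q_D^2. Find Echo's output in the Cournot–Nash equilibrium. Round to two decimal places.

16.37

Echo's profit: π_E = (142 - 3Q)q_E - (3q_E + q_E²). Setting ∂π_E/∂q_E = 0: 139 - 8q_E - 3(q_D) = 0.
Delta's profit: π_D = (142 - 3Q)q_D - (66q_D + 2q_D²). Setting ∂π_D/∂q_D = 0: 76 - 10q_D - 3(q_E) = 0.
Best responses: q_E = (139 - 3q_D)/8, q_D = (76 - 3q_E)/10.
Solving the pair: q_E = 1162/71, q_D = 191/71.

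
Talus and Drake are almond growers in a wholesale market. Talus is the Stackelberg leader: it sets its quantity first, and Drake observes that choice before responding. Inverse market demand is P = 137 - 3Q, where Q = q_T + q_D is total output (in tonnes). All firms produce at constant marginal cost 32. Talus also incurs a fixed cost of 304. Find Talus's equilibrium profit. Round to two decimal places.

Solve by backward induction. Given q_T, the follower Drake maximises π_D = (137 - 3q_T - 3q_D)q_D - 32q_D.
Setting the follower's marginal profit to zero, 105 - 3q_T - 6q_D = 0, i.e. q_D = (105 - 3q_T)/6.
The leader anticipates this reaction. Substituting into P = 137 - 3Q gives P = 169/2 - (3/2)q_T, so π_T = (169/2 - (3/2)q_T)q_T - 32q_T.
The leader's first-order condition 105/2 - 3q_T = 0 yields q_T = 35/2.
Then q_D = (105 - 3·(35/2))/6 = 35/4.
Price P = 137 - 3·(105/4) = 233/4.
Talus's profit: (233/4 - 32)·(35/2) - 304 = 1243/8.

155.38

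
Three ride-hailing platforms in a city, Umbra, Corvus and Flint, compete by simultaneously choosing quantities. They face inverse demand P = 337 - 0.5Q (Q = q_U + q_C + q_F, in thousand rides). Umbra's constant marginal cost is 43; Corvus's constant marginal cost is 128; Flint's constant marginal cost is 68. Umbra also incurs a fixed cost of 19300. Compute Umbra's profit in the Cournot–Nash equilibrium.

1102

Umbra's profit: π_U = (337 - 0.5Q)q_U - (43q_U). Setting ∂π_U/∂q_U = 0: 294 - q_U - (1/2)(q_C + q_F) = 0.
Corvus's first-order condition: 209 - q_C - (1/2)(q_U + q_F) = 0.
Flint's first-order condition: 269 - q_F - (1/2)(q_U + q_C) = 0.
Adding the 3 first-order conditions: 772 − 2Q = 0, so Q = 386.
Back-substituting: q_U = (294 − 193)/(1/2) = 202, q_C = (209 − 193)/(1/2) = 32, q_F = (269 − 193)/(1/2) = 152.
Price P = 337 - (1/2)·386 = 144.
Umbra's profit: (144 - 43)·202 - 19300 = 1102.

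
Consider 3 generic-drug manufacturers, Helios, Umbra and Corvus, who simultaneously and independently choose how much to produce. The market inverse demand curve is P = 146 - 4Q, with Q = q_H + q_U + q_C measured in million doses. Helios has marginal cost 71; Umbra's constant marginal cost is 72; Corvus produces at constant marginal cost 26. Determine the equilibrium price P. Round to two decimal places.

78.75

Helios's profit: π_H = (146 - 4Q)q_H - (71q_H). Setting ∂π_H/∂q_H = 0: 75 - 8q_H - 4(q_U + q_C) = 0.
Umbra's first-order condition: 74 - 8q_U - 4(q_H + q_C) = 0.
Corvus's profit: π_C = (146 - 4Q)q_C - (26q_C). Setting ∂π_C/∂q_C = 0: 120 - 8q_C - 4(q_H + q_U) = 0.
Adding the 3 conditions: 269 − 8Q − 8Q = 0, i.e. Q = 269/16.
Back-substituting: q_H = (75 − 269/4)/4 = 31/16, q_U = (74 − 269/4)/4 = 27/16, q_C = (120 − 269/4)/4 = 211/16.
Total output Q = 269/16, so price P = 146 - 4·(269/16) = 315/4.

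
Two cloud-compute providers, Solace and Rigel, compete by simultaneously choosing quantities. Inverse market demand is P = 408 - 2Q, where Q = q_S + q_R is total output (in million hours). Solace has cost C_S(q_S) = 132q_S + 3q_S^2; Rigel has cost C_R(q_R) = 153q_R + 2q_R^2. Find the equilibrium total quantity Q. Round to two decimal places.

48.63

Solace's profit: π_S = (408 - 2Q)q_S - (132q_S + 3q_S²). Setting ∂π_S/∂q_S = 0: 276 - 10q_S - 2(q_R) = 0.
Rigel's profit: π_R = (408 - 2Q)q_R - (153q_R + 2q_R²). Setting ∂π_R/∂q_R = 0: 255 - 8q_R - 2(q_S) = 0.
Best responses: q_S = (276 - 2q_R)/10, q_R = (255 - 2q_S)/8.
Substituting one into the other gives q_S = 849/38 and q_R = 999/38.
Total output Q = 849/38 + 999/38 = 924/19.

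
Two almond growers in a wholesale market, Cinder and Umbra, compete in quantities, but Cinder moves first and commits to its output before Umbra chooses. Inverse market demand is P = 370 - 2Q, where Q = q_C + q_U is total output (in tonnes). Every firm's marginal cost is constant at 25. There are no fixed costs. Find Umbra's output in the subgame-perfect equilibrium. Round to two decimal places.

Solve by backward induction. Given q_C, the follower Umbra maximises π_U = (370 - 2q_C - 2q_U)q_U - 25q_U.
Follower FOC: 345 - 2q_C - 4q_U = 0, so q_U(q_C) = (345 - 2q_C)/4.
The leader anticipates this reaction. Substituting into P = 370 - 2Q gives P = 395/2 - q_C, so π_C = (395/2 - q_C)q_C - 25q_C.
Leader FOC: 345/2 - 2q_C = 0, so q_C = 345/4.
Then q_U = (345 - 2·(345/4))/4 = 345/8.

43.13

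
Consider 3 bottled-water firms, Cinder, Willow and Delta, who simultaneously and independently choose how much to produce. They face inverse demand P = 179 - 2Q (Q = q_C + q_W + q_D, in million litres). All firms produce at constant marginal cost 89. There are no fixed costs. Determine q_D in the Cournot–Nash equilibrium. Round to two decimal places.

11.25

A representative firm's profit is π_i = q_i(179 - 2Q) - 89q_i.
First-order condition (treating rivals' output as given): 90 - 4q_i - 2·Σ_{j≠i} q_j = 0.
With identical firms every q_j equals q_i, so Σ_{j≠i} q_j = 2q_i and 90 = 8q_i, giving q_i = 45/4.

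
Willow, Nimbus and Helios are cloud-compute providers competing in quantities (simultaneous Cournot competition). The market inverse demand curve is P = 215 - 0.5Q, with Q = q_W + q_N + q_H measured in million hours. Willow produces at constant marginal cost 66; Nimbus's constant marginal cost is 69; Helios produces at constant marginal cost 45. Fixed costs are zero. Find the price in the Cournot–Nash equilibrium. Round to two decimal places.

98.75

Willow's profit: π_W = (215 - 0.5Q)q_W - (66q_W). Setting ∂π_W/∂q_W = 0: 149 - q_W - (1/2)(q_N + q_H) = 0.
Nimbus's first-order condition: 146 - q_N - (1/2)(q_W + q_H) = 0.
Helios's first-order condition: 170 - q_H - (1/2)(q_W + q_N) = 0.
Summing all 3 equations gives 465 − 2Q = 0, hence Q = 465/2.
Back-substituting: q_W = (149 − 465/4)/(1/2) = 131/2, q_N = (146 − 465/4)/(1/2) = 119/2, q_H = (170 − 465/4)/(1/2) = 215/2.
Total output Q = 465/2, so price P = 215 - (1/2)·(465/2) = 395/4.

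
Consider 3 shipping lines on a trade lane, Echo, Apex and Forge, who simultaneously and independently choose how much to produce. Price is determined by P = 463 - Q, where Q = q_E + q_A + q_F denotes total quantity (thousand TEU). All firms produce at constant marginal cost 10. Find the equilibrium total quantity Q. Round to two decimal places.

339.75

Each firm earns π_i = (463 - Q)q_i - 10q_i.
First-order condition (treating rivals' output as given): 453 - 2q_i - Σ_{j≠i} q_j = 0.
By symmetry each firm produces the same amount; substituting Σ_{j≠i} q_j = 2q_i yields q_i = 453/4.
Total output Q = 453/4 + 453/4 + 453/4 = 1359/4.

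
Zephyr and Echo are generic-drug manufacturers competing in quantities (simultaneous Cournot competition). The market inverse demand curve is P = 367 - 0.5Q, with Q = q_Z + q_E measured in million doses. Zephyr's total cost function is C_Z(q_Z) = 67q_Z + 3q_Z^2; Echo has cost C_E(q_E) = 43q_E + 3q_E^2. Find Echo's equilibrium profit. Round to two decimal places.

Zephyr's profit: π_Z = (367 - 0.5Q)q_Z - (67q_Z + 3q_Z²). Setting ∂π_Z/∂q_Z = 0: 300 - 7q_Z - (1/2)(q_E) = 0.
Echo's first-order condition: 324 - 7q_E - (1/2)(q_Z) = 0.
Best responses: q_Z = (300 - (1/2)q_E)/7, q_E = (324 - (1/2)q_Z)/7.
Solving the pair: q_Z = 39.7538, q_E = 43.4462.
Price P = 367 - (1/2)·(416/5) = 1627/5.
Echo's profit: (1627/5)·43.4462 - 43·43.4462 - 3·43.4462² = 6606.4890.

6606.49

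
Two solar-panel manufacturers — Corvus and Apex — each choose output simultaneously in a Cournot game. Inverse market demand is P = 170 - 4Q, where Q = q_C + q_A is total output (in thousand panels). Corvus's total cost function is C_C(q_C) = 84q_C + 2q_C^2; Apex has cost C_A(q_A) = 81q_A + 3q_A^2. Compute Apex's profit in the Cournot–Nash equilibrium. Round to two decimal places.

158.81

Corvus's profit: π_C = (170 - 4Q)q_C - (84q_C + 2q_C²). Setting ∂π_C/∂q_C = 0: 86 - 12q_C - 4(q_A) = 0.
Apex's profit: π_A = (170 - 4Q)q_A - (81q_A + 3q_A²). Setting ∂π_A/∂q_A = 0: 89 - 14q_A - 4(q_C) = 0.
Best responses: q_C = (86 - 4q_A)/12, q_A = (89 - 4q_C)/14.
Substituting one into the other gives q_C = 106/19 and q_A = 181/38.
Price P = 170 - 4·(393/38) = 128.6316.
Apex's profit: 128.6316·(181/38) - 81·(181/38) - 3(181/38)² = 158.8137.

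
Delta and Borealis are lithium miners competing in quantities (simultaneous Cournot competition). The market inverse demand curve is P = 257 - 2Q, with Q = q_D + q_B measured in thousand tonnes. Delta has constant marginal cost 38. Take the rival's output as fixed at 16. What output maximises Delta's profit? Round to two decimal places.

46.75

With the rival's output fixed at 16, Delta's profit is π_D = (257 - 2·16 - 2q_D)q_D - (38q_D) = (225 - 2q_D)q_D - (38q_D).
∂π_D/∂q_D = 187 - 4q_D = 0, so q_D = 187/4.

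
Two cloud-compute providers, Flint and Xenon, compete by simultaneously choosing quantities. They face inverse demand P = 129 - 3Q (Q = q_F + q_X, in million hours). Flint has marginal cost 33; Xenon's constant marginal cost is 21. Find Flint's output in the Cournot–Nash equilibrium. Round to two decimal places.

Flint's profit: π_F = (129 - 3Q)q_F - (33q_F). Setting ∂π_F/∂q_F = 0: 96 - 6q_F - 3(q_X) = 0.
Xenon's profit: π_X = (129 - 3Q)q_X - (21q_X). Setting ∂π_X/∂q_X = 0: 108 - 6q_X - 3(q_F) = 0.
Best responses: q_F = (96 - 3q_X)/6, q_X = (108 - 3q_F)/6.
Substituting one into the other gives q_F = 28/3 and q_X = 40/3.

9.33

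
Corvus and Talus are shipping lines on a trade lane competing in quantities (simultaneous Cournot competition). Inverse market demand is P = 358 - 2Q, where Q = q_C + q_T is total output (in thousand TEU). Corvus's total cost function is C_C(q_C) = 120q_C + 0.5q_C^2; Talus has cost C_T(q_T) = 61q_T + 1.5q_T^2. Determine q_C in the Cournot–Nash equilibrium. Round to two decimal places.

Corvus's profit: π_C = (358 - 2Q)q_C - (120q_C + (1/2)q_C²). Setting ∂π_C/∂q_C = 0: 238 - 5q_C - 2(q_T) = 0.
Talus's first-order condition: 297 - 7q_T - 2(q_C) = 0.
Rearranging gives the reaction functions q_C = (238 - 2q_T)/5 and q_T = (297 - 2q_C)/7.
Solving the pair: q_C = 1072/31, q_T = 1009/31.

34.58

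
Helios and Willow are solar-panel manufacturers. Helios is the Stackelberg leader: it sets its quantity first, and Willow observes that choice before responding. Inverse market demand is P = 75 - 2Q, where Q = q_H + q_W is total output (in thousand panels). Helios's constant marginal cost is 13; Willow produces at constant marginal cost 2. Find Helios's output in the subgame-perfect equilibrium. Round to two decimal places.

The follower Willow best-responds to any q_H: π_W = (75 - 2Q)q_W - 2q_W.
Follower FOC: 73 - 2q_H - 4q_W = 0, so q_W(q_H) = (73 - 2q_H)/4.
Helios substitutes q_W(q_H) into its own profit: π_H = q_H(75 - 2q_H - (73 - 2q_H)/2) - 13q_H = (77/2 - q_H)q_H - 13q_H.
The leader's first-order condition 51/2 - 2q_H = 0 yields q_H = 51/4.
Then q_W = (73 - 2·(51/4))/4 = 95/8.

12.75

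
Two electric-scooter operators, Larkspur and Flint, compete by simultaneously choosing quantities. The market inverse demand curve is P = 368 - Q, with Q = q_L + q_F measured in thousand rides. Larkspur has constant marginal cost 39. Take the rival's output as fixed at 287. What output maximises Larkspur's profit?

21

With the rival's output fixed at 287, Larkspur's profit is π_L = (368 - 287 - q_L)q_L - (39q_L) = (81 - q_L)q_L - (39q_L).
∂π_L/∂q_L = 42 - 2q_L = 0, so q_L = 21.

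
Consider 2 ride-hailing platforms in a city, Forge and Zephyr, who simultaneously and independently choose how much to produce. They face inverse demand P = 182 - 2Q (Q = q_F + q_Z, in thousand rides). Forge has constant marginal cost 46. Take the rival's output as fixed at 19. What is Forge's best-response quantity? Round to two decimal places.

24.50

With the rival's output fixed at 19, Forge's profit is π_F = (182 - 2·19 - 2q_F)q_F - (46q_F) = (144 - 2q_F)q_F - (46q_F).
∂π_F/∂q_F = 98 - 4q_F = 0, so q_F = 49/2.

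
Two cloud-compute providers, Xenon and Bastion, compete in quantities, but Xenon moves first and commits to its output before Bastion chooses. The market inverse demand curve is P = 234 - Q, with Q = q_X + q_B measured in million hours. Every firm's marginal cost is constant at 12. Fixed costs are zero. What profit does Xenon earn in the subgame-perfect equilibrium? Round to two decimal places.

6160.50

The follower Bastion best-responds to any q_X: π_B = (234 - Q)q_B - 12q_B.
∂π_B/∂q_B = 222 - q_X - 2q_B = 0 gives the reaction function q_B = (222 - q_X)/2.
Xenon substitutes q_B(q_X) into its own profit: π_X = q_X(234 - q_X - (222 - q_X)/2) - 12q_X = (123 - (1/2)q_X)q_X - 12q_X.
Leader FOC: 111 - q_X = 0, so q_X = 111.
Then q_B = (222 - 111)/2 = 111/2.
Price P = 234 - 333/2 = 135/2.
Xenon's profit: (135/2 - 12)·111 = 6160.5000.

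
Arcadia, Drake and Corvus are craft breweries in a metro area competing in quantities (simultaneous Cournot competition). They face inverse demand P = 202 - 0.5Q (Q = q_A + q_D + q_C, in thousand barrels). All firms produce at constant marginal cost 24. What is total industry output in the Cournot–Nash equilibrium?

Each firm earns π_i = (202 - 0.5Q)q_i - 24q_i.
Setting ∂π_i/∂q_i = 0 with rivals' quantities fixed: 178 - q_i - (1/2)·Σ_{j≠i} q_j = 0.
By symmetry each firm produces the same amount; substituting Σ_{j≠i} q_j = 2q_i yields q_i = 178/2 = 89.
Total output Q = 89 + 89 + 89 = 267.

267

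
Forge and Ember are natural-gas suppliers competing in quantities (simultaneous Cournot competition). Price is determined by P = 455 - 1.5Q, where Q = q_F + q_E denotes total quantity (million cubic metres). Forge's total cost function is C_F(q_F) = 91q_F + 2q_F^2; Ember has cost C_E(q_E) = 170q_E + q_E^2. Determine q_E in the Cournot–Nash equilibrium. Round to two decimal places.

44.24

Forge's profit: π_F = (455 - 1.5Q)q_F - (91q_F + 2q_F²). Setting ∂π_F/∂q_F = 0: 364 - 7q_F - (3/2)(q_E) = 0.
Ember's profit: π_E = (455 - 1.5Q)q_E - (170q_E + q_E²). Setting ∂π_E/∂q_E = 0: 285 - 5q_E - (3/2)(q_F) = 0.
So q_F = (364 - (3/2)q_E)/7 and q_E = (285 - (3/2)q_F)/5.
Solving the pair: q_F = 42.5191, q_E = 44.2443.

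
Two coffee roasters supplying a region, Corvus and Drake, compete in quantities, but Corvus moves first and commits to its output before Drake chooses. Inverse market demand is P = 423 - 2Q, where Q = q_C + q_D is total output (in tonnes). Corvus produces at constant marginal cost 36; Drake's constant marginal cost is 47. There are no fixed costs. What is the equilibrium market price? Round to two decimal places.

135.50

The follower Drake best-responds to any q_C: π_D = (423 - 2Q)q_D - 47q_D.
∂π_D/∂q_D = 376 - 2q_C - 4q_D = 0 gives the reaction function q_D = (376 - 2q_C)/4.
The leader anticipates this reaction. Substituting into P = 423 - 2Q gives P = 235 - q_C, so π_C = (235 - q_C)q_C - 36q_C.
Leader FOC: 199 - 2q_C = 0, so q_C = 199/2.
Then q_D = (376 - 2·(199/2))/4 = 177/4.
Total output Q = 575/4, so price P = 423 - 2·(575/4) = 271/2.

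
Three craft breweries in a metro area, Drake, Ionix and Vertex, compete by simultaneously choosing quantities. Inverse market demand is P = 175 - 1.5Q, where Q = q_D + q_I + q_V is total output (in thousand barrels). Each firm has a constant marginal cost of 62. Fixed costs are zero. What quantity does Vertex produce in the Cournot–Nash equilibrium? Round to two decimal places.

18.83

Each firm earns π_i = (175 - 1.5Q)q_i - 62q_i.
First-order condition (treating rivals' output as given): 113 - 3q_i - (3/2)·Σ_{j≠i} q_j = 0.
By symmetry each firm produces the same amount; substituting Σ_{j≠i} q_j = 2q_i yields q_i = 113/6.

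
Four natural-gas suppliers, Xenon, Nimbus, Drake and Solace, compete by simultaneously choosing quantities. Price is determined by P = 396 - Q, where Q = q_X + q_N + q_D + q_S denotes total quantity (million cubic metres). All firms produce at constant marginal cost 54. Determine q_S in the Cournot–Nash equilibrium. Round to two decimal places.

A representative firm's profit is π_i = q_i(396 - Q) - 54q_i.
First-order condition (treating rivals' output as given): 342 - 2q_i - Σ_{j≠i} q_j = 0.
By symmetry each firm produces the same amount; substituting Σ_{j≠i} q_j = 3q_i yields q_i = 342/5.

68.40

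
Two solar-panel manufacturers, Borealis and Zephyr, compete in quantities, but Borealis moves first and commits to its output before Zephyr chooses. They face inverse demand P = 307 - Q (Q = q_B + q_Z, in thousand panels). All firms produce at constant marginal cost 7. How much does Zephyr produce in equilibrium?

75

The follower Zephyr best-responds to any q_B: π_Z = (307 - Q)q_Z - 7q_Z.
∂π_Z/∂q_Z = 300 - q_B - 2q_Z = 0 gives the reaction function q_Z = (300 - q_B)/2.
Borealis substitutes q_Z(q_B) into its own profit: π_B = q_B(307 - q_B - (300 - q_B)/2) - 7q_B = (157 - (1/2)q_B)q_B - 7q_B.
The leader's first-order condition 150 - q_B = 0 yields q_B = 150.
Then q_Z = (300 - 150)/2 = 75.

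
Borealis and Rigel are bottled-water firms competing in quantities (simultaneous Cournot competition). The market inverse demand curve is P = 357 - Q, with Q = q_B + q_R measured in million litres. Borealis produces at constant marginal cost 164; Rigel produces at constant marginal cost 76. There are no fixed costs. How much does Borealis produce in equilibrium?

35

Borealis's profit: π_B = (357 - Q)q_B - (164q_B). Setting ∂π_B/∂q_B = 0: 193 - 2q_B - (q_R) = 0.
Rigel's profit: π_R = (357 - Q)q_R - (76q_R). Setting ∂π_R/∂q_R = 0: 281 - 2q_R - (q_B) = 0.
Best responses: q_B = (193 - q_R)/2, q_R = (281 - q_B)/2.
Solving the pair: q_B = 35, q_R = 123.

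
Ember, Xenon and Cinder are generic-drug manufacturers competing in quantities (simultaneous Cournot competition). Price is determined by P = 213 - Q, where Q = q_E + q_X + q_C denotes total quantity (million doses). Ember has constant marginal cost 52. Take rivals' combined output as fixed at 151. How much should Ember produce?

With rivals' combined output fixed at 151, Ember's profit is π_E = (213 - 151 - q_E)q_E - (52q_E) = (62 - q_E)q_E - (52q_E).
∂π_E/∂q_E = 10 - 2q_E = 0, so q_E = 5.

5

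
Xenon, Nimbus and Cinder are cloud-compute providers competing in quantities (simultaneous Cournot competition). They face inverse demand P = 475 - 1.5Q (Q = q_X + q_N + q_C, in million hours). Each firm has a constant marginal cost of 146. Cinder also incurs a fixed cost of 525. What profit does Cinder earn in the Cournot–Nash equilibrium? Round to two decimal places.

Each firm earns π_i = (475 - 1.5Q)q_i - 146q_i.
Setting ∂π_i/∂q_i = 0 with rivals' quantities fixed: 329 - 3q_i - (3/2)·Σ_{j≠i} q_j = 0.
With identical firms every q_j equals q_i, so Σ_{j≠i} q_j = 2q_i and 329 = 6q_i, giving q_i = 329/6.
Price P = 475 - (3/2)·(329/2) = 913/4.
Cinder's profit: (913/4 - 146)·(329/6) - 525 = 3985.0417.

3985.04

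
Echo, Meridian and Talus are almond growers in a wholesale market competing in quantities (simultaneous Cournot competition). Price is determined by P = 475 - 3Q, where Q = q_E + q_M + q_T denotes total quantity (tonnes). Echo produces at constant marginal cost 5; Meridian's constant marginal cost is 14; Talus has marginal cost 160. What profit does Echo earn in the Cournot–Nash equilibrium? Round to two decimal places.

8374.08

Echo's profit: π_E = (475 - 3Q)q_E - (5q_E). Setting ∂π_E/∂q_E = 0: 470 - 6q_E - 3(q_M + q_T) = 0.
Meridian's profit: π_M = (475 - 3Q)q_M - (14q_M). Setting ∂π_M/∂q_M = 0: 461 - 6q_M - 3(q_E + q_T) = 0.
Talus's first-order condition: 315 - 6q_T - 3(q_E + q_M) = 0.
Adding the 3 conditions: 1246 − 6Q − 6Q = 0, i.e. Q = 623/6.
Back-substituting: q_E = (470 − 623/2)/3 = 317/6, q_M = (461 − 623/2)/3 = 299/6, q_T = (315 − 623/2)/3 = 7/6.
Price P = 475 - 3·(623/6) = 327/2.
Echo's profit: (327/2 - 5)·(317/6) = 8374.0833.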